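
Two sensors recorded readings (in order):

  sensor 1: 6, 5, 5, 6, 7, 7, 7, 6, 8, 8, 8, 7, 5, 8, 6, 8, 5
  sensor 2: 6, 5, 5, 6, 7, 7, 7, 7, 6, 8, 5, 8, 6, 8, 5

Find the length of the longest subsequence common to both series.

One common subsequence of length 14: 6 (sensor 1 #1, sensor 2 #1), then 5 (sensor 1 #2, sensor 2 #2), then 5 (sensor 1 #3, sensor 2 #3), then 6 (sensor 1 #4, sensor 2 #4), then 7 (sensor 1 #5, sensor 2 #6), then 7 (sensor 1 #6, sensor 2 #7), then 7 (sensor 1 #7, sensor 2 #8), then 6 (sensor 1 #8, sensor 2 #9), then 8 (sensor 1 #11, sensor 2 #10), then 5 (sensor 1 #13, sensor 2 #11), then 8 (sensor 1 #14, sensor 2 #12), then 6 (sensor 1 #15, sensor 2 #13), then 8 (sensor 1 #16, sensor 2 #14), then 5 (sensor 1 #17, sensor 2 #15). The LCS DP gives dp[17][15] = 14, so this is optimal.

14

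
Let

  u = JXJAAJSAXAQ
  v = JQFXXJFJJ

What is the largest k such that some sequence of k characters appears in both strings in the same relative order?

Let dp[i][j] be the LCS length of the first i characters of u and the first j characters of v. dp[i][j] = dp[i-1][j-1]+1 when the i-th and j-th characters match, else max(dp[i-1][j], dp[i][j-1]).
    ·  J  Q  F  X  X  J  F  J  J
 ·  0  0  0  0  0  0  0  0  0  0
 J  0  1  1  1  1  1  1  1  1  1
 X  0  1  1  1  2  2  2  2  2  2
 J  0  1  1  1  2  2  3  3  3  3
 A  0  1  1  1  2  2  3  3  3  3
 A  0  1  1  1  2  2  3  3  3  3
 J  0  1  1  1  2  2  3  3  4  4
 S  0  1  1  1  2  2  3  3  4  4
 A  0  1  1  1  2  2  3  3  4  4
 X  0  1  1  1  2  3  3  3  4  4
 A  0  1  1  1  2  3  3  3  4  4
 Q  0  1  2  2  2  3  3  3  4  4
dp[11][9] = 4. One LCS (by backtracking along matches): JXJJ.

4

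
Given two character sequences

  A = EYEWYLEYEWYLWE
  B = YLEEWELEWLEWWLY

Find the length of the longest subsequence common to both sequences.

Match E at A[1]=B[3] → E at A[3]=B[4] → W at A[4]=B[5] → L at A[6]=B[7] → E at A[7]=B[8] → E at A[9]=B[11] → W at A[10]=B[13] → Y at A[11]=B[15] — 8 characters in the same relative order in both. The LCS DP gives dp[14][15] = 8, so this is optimal.

8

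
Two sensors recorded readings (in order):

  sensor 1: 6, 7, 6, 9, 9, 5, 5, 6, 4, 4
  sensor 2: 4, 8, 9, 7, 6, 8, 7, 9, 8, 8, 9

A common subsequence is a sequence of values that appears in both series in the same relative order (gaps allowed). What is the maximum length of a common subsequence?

Taking 6 (sensor 1 #1, sensor 2 #5) → 7 (sensor 1 #2, sensor 2 #7) → 9 (sensor 1 #4, sensor 2 #8) → 9 (sensor 1 #5, sensor 2 #11) gives a common subsequence of length 4. Since dp[10][11] = 4, nothing longer is possible.

4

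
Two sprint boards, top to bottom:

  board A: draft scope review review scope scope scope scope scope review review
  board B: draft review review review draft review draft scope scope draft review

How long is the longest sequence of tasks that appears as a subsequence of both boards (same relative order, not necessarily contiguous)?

6

One common subsequence of length 6: draft at board A[1]=board B[1], review at board A[3]=board B[4], review at board A[4]=board B[6], scope at board A[5]=board B[8], scope at board A[6]=board B[9], review at board A[11]=board B[11]. dp[11][11] = 6 confirms this is the maximum.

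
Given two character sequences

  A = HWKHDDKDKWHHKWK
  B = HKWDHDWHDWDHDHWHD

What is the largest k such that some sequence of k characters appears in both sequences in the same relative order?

One common subsequence of length 9: H [1,1], then W [2,3], then H [4,5], then D [5,6], then D [6,9], then D [8,11], then H [11,12], then H [12,14], then W [14,15]. The LCS DP gives dp[15][17] = 9, so this is optimal.

9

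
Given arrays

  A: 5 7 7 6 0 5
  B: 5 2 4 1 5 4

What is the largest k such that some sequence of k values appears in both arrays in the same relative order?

Let dp[i][j] be the LCS length of the first i values of A and the first j values of B. dp[i][j] = dp[i-1][j-1]+1 when the i-th and j-th values match, else max(dp[i-1][j], dp[i][j-1]).
    ·  5  2  4  1  5  4
 ·  0  0  0  0  0  0  0
 5  0  1  1  1  1  1  1
 7  0  1  1  1  1  1  1
 7  0  1  1  1  1  1  1
 6  0  1  1  1  1  1  1
 0  0  1  1  1  1  1  1
 5  0  1  1  1  1  2  2
dp[6][6] = 2. One LCS (by backtracking along matches): 5, 5.

2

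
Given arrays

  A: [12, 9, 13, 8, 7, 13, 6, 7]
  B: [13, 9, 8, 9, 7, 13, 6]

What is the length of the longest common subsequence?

Let dp[i][j] be the LCS length of the first i values of A and the first j values of B. dp[i][j] = dp[i-1][j-1]+1 when the i-th and j-th values match, else max(dp[i-1][j], dp[i][j-1]).
    · 13  9  8  9  7 13  6
 ·  0  0  0  0  0  0  0  0
12  0  0  0  0  0  0  0  0
 9  0  0  1  1  1  1  1  1
13  0  1  1  1  1  1  2  2
 8  0  1  1  2  2  2  2  2
 7  0  1  1  2  2  3  3  3
13  0  1  1  2  2  3  4  4
 6  0  1  1  2  2  3  4  5
 7  0  1  1  2  2  3  4  5
dp[8][7] = 5. One LCS (by backtracking along matches): 9, 8, 7, 13, 6.

5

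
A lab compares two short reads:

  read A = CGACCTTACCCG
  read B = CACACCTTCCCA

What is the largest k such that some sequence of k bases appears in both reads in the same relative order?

9

Let dp[i][j] be the LCS length of the first i bases of read A and the first j bases of read B. dp[i][j] = dp[i-1][j-1]+1 when the i-th and j-th bases match, else max(dp[i-1][j], dp[i][j-1]).
    ·  C  A  C  A  C  C  T  T  C  C  C  A
 ·  0  0  0  0  0  0  0  0  0  0  0  0  0
 C  0  1  1  1  1  1  1  1  1  1  1  1  1
 G  0  1  1  1  1  1  1  1  1  1  1  1  1
 A  0  1  2  2  2  2  2  2  2  2  2  2  2
 C  0  1  2  3  3  3  3  3  3  3  3  3  3
 C  0  1  2  3  3  4  4  4  4  4  4  4  4
 T  0  1  2  3  3  4  4  5  5  5  5  5  5
 T  0  1  2  3  3  4  4  5  6  6  6  6  6
 A  0  1  2  3  4  4  4  5  6  6  6  6  7
 C  0  1  2  3  4  5  5  5  6  7  7  7  7
 C  0  1  2  3  4  5  6  6  6  7  8  8  8
 C  0  1  2  3  4  5  6  6  6  7  8  9  9
 G  0  1  2  3  4  5  6  6  6  7  8  9  9
dp[12][12] = 9. One LCS (by backtracking along matches): CACCTTCCC.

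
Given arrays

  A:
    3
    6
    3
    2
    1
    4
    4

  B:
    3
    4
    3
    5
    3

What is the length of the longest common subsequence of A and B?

Let dp[i][j] be the LCS length of the first i values of A and the first j values of B. dp[i][j] = dp[i-1][j-1]+1 when the i-th and j-th values match, else max(dp[i-1][j], dp[i][j-1]).
    ·  3  4  3  5  3
 ·  0  0  0  0  0  0
 3  0  1  1  1  1  1
 6  0  1  1  1  1  1
 3  0  1  1  2  2  2
 2  0  1  1  2  2  2
 1  0  1  1  2  2  2
 4  0  1  2  2  2  2
 4  0  1  2  2  2  2
dp[7][5] = 2. One LCS (by backtracking along matches): 3, 3.

2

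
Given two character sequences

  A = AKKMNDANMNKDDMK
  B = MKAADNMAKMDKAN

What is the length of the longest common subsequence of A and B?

7

Taking A at A[1]=B[4]; then D at A[6]=B[5]; then N at A[8]=B[6]; then M at A[9]=B[7]; then K at A[11]=B[9]; then D at A[13]=B[11]; then K at A[15]=B[12] gives a common subsequence of length 7. dp[15][14] = 7 confirms this is the maximum.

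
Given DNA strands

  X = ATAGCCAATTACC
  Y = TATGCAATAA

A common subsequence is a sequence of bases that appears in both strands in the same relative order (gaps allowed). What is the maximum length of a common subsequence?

Let dp[i][j] be the LCS length of the first i bases of X and the first j bases of Y. dp[i][j] = dp[i-1][j-1]+1 when the i-th and j-th bases match, else max(dp[i-1][j], dp[i][j-1]).
    ·  T  A  T  G  C  A  A  T  A  A
 ·  0  0  0  0  0  0  0  0  0  0  0
 A  0  0  1  1  1  1  1  1  1  1  1
 T  0  1  1  2  2  2  2  2  2  2  2
 A  0  1  2  2  2  2  3  3  3  3  3
 G  0  1  2  2  3  3  3  3  3  3  3
 C  0  1  2  2  3  4  4  4  4  4  4
 C  0  1  2  2  3  4  4  4  4  4  4
 A  0  1  2  2  3  4  5  5  5  5  5
 A  0  1  2  2  3  4  5  6  6  6  6
 T  0  1  2  3  3  4  5  6  7  7  7
 T  0  1  2  3  3  4  5  6  7  7  7
 A  0  1  2  3  3  4  5  6  7  8  8
 C  0  1  2  3  3  4  5  6  7  8  8
 C  0  1  2  3  3  4  5  6  7  8  8
dp[13][10] = 8. One LCS (by backtracking along matches): ATGCAATA.

8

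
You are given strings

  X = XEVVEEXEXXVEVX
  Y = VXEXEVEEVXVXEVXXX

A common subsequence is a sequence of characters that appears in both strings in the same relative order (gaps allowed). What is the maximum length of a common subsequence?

10

Taking X at X[1]=Y[4], then E at X[2]=Y[5], then V at X[4]=Y[6], then E at X[5]=Y[7], then E at X[6]=Y[8], then X at X[7]=Y[12], then E at X[8]=Y[13], then X at X[9]=Y[15], then X at X[10]=Y[16], then X at X[14]=Y[17] gives a common subsequence of length 10. dp[14][17] = 10 confirms this is the maximum.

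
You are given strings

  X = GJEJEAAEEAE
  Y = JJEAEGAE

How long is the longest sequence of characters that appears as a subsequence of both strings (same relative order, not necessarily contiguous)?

Let dp[i][j] be the LCS length of the first i characters of X and the first j characters of Y. dp[i][j] = dp[i-1][j-1]+1 when the i-th and j-th characters match, else max(dp[i-1][j], dp[i][j-1]).
    ·  J  J  E  A  E  G  A  E
 ·  0  0  0  0  0  0  0  0  0
 G  0  0  0  0  0  0  1  1  1
 J  0  1  1  1  1  1  1  1  1
 E  0  1  1  2  2  2  2  2  2
 J  0  1  2  2  2  2  2  2  2
 E  0  1  2  3  3  3  3  3  3
 A  0  1  2  3  4  4  4  4  4
 A  0  1  2  3  4  4  4  5  5
 E  0  1  2  3  4  5  5  5  6
 E  0  1  2  3  4  5  5  5  6
 A  0  1  2  3  4  5  5  6  6
 E  0  1  2  3  4  5  5  6  7
dp[11][8] = 7. One LCS (by backtracking along matches): JJEAEAE.

7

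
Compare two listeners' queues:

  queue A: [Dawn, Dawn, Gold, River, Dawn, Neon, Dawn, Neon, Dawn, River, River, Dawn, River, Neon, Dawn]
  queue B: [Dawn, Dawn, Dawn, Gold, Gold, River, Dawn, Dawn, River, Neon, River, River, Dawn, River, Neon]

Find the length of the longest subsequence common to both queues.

12

One common subsequence of length 12: Dawn [1,2], Dawn [2,3], Gold [3,5], River [4,6], Dawn [5,7], Dawn [7,8], Neon [8,10], River [10,11], River [11,12], Dawn [12,13], River [13,14], Neon [14,15]. dp[15][15] = 12 confirms this is the maximum.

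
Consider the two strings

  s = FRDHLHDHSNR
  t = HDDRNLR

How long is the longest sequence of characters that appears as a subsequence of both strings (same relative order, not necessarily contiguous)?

4

Pick D [3,2], then D [7,3], then N [10,5], then R [11,7]; all 4 characters appear in both, in order. Since dp[11][7] = 4, nothing longer is possible.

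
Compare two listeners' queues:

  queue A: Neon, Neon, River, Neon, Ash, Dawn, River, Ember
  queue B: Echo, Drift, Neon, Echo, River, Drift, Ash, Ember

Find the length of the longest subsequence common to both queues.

One common subsequence of length 4: Neon at queue A[1]=queue B[3], River at queue A[3]=queue B[5], Ash at queue A[5]=queue B[7], Ember at queue A[8]=queue B[8]. dp[8][8] = 4 confirms this is the maximum.

4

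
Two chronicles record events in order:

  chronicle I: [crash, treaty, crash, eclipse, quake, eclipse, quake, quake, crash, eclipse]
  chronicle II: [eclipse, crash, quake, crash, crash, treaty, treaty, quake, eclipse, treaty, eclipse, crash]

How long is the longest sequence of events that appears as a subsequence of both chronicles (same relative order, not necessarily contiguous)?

5

One common subsequence of length 5: crash (chronicle I #1, chronicle II #5); then treaty (chronicle I #2, chronicle II #7); then eclipse (chronicle I #4, chronicle II #9); then eclipse (chronicle I #6, chronicle II #11); then crash (chronicle I #9, chronicle II #12). The LCS DP gives dp[10][12] = 5, so this is optimal.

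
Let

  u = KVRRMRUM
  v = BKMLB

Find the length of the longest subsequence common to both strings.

2

Taking K (u #1, v #2), then M (u #5, v #3) gives a common subsequence of length 2. dp[8][5] = 2 confirms this is the maximum.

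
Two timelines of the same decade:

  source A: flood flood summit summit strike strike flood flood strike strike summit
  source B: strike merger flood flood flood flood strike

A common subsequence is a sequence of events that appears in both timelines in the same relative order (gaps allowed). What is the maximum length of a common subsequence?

One common subsequence of length 5: flood at source A[1]=source B[3], then flood at source A[2]=source B[4], then flood at source A[7]=source B[5], then flood at source A[8]=source B[6], then strike at source A[10]=source B[7]. dp[11][7] = 5 confirms this is the maximum.

5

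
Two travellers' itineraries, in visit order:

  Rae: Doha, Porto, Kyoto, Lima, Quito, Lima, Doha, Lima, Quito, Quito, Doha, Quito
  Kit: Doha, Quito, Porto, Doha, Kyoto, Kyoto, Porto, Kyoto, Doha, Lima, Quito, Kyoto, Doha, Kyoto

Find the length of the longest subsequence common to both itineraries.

Match Doha [1,4], then Porto [2,7], then Kyoto [3,8], then Doha [7,9], then Lima [8,10], then Quito [9,11], then Doha [11,13] — 7 stops in the same relative order in both, and the DP table's final entry dp[12][14] is also 7, so no common subsequence is longer.

7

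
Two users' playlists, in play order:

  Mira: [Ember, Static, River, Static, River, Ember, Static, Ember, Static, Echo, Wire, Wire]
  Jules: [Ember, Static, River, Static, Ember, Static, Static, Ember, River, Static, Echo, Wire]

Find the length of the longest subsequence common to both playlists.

10

Match Ember (Mira #1, Jules #1), then Static (Mira #2, Jules #2), then River (Mira #3, Jules #3), then Static (Mira #4, Jules #4), then Ember (Mira #6, Jules #5), then Static (Mira #7, Jules #7), then Ember (Mira #8, Jules #8), then Static (Mira #9, Jules #10), then Echo (Mira #10, Jules #11), then Wire (Mira #12, Jules #12) — 10 songs in the same relative order in both. Since dp[12][12] = 10, nothing longer is possible.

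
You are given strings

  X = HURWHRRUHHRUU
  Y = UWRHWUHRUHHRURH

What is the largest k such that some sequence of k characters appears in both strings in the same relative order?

10

One common subsequence of length 10: U [2,1] → R [3,3] → W [4,5] → H [5,7] → R [7,8] → U [8,9] → H [9,10] → H [10,11] → R [11,12] → U [12,13]. The LCS DP gives dp[13][15] = 10, so this is optimal.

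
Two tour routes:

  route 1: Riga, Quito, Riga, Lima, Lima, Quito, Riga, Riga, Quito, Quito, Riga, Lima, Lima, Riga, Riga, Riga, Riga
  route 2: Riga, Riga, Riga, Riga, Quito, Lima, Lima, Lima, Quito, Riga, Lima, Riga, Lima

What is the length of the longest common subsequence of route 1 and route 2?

Match Riga (route 1 #1, route 2 #1) → Riga (route 1 #3, route 2 #2) → Riga (route 1 #7, route 2 #3) → Riga (route 1 #8, route 2 #4) → Quito (route 1 #9, route 2 #5) → Quito (route 1 #10, route 2 #9) → Riga (route 1 #11, route 2 #10) → Lima (route 1 #12, route 2 #11) → Lima (route 1 #13, route 2 #13) — 9 stops in the same relative order in both, and the DP table's final entry dp[17][13] is also 9, so no common subsequence is longer.

9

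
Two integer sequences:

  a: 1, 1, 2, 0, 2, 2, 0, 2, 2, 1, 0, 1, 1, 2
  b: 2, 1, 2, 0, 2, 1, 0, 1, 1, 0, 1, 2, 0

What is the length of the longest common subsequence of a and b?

Pick 1 (a #2, b #2), 2 (a #3, b #3), 0 (a #4, b #4), 2 (a #5, b #5), 0 (a #7, b #7), 1 (a #10, b #9), 0 (a #11, b #10), 1 (a #13, b #11), 2 (a #14, b #12); all 9 values appear in both, in order. Since dp[14][13] = 9, nothing longer is possible.

9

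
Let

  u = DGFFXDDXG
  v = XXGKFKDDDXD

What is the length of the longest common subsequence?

Pick G at u[2]=v[3]; then F at u[3]=v[5]; then D at u[6]=v[8]; then D at u[7]=v[9]; then X at u[8]=v[10]; all 5 characters appear in both, in order. The LCS DP gives dp[9][11] = 5, so this is optimal.

5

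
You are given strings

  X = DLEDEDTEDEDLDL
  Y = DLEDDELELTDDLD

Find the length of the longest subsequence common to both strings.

10

Pick D at X[1]=Y[1], then L at X[2]=Y[2], then E at X[3]=Y[3], then D at X[4]=Y[5], then E at X[5]=Y[8], then T at X[7]=Y[10], then D at X[9]=Y[11], then D at X[11]=Y[12], then L at X[12]=Y[13], then D at X[13]=Y[14]; all 10 characters appear in both, in order. dp[14][14] = 10 confirms this is the maximum.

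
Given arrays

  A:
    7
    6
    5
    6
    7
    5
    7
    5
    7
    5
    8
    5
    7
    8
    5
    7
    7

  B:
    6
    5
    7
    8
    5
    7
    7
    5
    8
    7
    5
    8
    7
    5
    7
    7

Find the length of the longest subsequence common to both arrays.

13

Pick 6 (A #2, B #1); then 5 (A #3, B #2); then 7 (A #5, B #3); then 5 (A #6, B #5); then 7 (A #7, B #7); then 5 (A #8, B #8); then 7 (A #9, B #10); then 5 (A #10, B #11); then 8 (A #11, B #12); then 7 (A #13, B #13); then 5 (A #15, B #14); then 7 (A #16, B #15); then 7 (A #17, B #16); all 13 values appear in both, in order. The LCS DP gives dp[17][16] = 13, so this is optimal.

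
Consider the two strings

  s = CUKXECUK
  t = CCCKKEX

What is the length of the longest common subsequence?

Taking C (s #1, t #3), then K (s #3, t #5), then X (s #4, t #7) gives a common subsequence of length 3. dp[8][7] = 3 confirms this is the maximum.

3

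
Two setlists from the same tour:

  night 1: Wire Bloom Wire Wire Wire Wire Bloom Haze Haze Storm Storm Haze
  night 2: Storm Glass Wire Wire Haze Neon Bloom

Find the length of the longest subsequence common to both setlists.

3

Match Wire (night 1 #1, night 2 #3) → Wire (night 1 #3, night 2 #4) → Bloom (night 1 #7, night 2 #7) — 3 songs in the same relative order in both, and the DP table's final entry dp[12][7] is also 3, so no common subsequence is longer.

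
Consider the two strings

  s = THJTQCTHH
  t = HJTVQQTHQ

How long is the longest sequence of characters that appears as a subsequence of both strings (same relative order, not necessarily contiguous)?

One common subsequence of length 6: H at s[2]=t[1], then J at s[3]=t[2], then T at s[4]=t[3], then Q at s[5]=t[6], then T at s[7]=t[7], then H at s[8]=t[8]. Since dp[9][9] = 6, nothing longer is possible.

6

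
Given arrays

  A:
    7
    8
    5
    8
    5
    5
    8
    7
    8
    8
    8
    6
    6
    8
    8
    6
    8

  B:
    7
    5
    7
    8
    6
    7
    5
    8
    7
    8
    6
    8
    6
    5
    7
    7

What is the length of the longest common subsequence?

10

Pick 7 [1,1], 5 [3,2], 8 [4,4], 5 [6,7], 8 [7,8], 7 [8,9], 8 [11,10], 6 [13,11], 8 [15,12], 6 [16,13]; all 10 values appear in both, in order, and the DP table's final entry dp[17][16] is also 10, so no common subsequence is longer.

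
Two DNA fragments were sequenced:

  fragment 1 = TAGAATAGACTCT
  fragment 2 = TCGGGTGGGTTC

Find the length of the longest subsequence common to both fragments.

6

Pick T [1,1]; then G [3,5]; then T [6,6]; then G [8,9]; then T [11,11]; then C [12,12]; all 6 bases appear in both, in order. Since dp[13][12] = 6, nothing longer is possible.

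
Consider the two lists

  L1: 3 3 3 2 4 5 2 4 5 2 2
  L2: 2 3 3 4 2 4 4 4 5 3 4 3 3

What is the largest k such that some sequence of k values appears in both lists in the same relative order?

6

Match 3 at L1[1]=L2[2], 3 at L1[2]=L2[3], 2 at L1[4]=L2[5], 4 at L1[5]=L2[8], 5 at L1[6]=L2[9], 4 at L1[8]=L2[11] — 6 values in the same relative order in both. The LCS DP gives dp[11][13] = 6, so this is optimal.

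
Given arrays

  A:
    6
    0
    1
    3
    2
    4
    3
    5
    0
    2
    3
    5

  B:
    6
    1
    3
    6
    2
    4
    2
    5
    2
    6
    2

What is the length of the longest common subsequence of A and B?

7

Let dp[i][j] be the LCS length of the first i values of A and the first j values of B. dp[i][j] = dp[i-1][j-1]+1 when the i-th and j-th values match, else max(dp[i-1][j], dp[i][j-1]).
    ·  6  1  3  6  2  4  2  5  2  6  2
 ·  0  0  0  0  0  0  0  0  0  0  0  0
 6  0  1  1  1  1  1  1  1  1  1  1  1
 0  0  1  1  1  1  1  1  1  1  1  1  1
 1  0  1  2  2  2  2  2  2  2  2  2  2
 3  0  1  2  3  3  3  3  3  3  3  3  3
 2  0  1  2  3  3  4  4  4  4  4  4  4
 4  0  1  2  3  3  4  5  5  5  5  5  5
 3  0  1  2  3  3  4  5  5  5  5  5  5
 5  0  1  2  3  3  4  5  5  6  6  6  6
 0  0  1  2  3  3  4  5  5  6  6  6  6
 2  0  1  2  3  3  4  5  6  6  7  7  7
 3  0  1  2  3  3  4  5  6  6  7  7  7
 5  0  1  2  3  3  4  5  6  7  7  7  7
dp[12][11] = 7. One LCS (by backtracking along matches): 6, 1, 3, 2, 4, 5, 2.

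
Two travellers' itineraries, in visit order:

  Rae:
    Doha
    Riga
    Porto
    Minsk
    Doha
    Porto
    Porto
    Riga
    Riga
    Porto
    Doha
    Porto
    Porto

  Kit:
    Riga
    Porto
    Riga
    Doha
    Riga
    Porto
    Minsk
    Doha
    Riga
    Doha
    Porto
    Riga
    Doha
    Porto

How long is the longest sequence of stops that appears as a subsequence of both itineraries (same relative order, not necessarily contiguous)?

Taking Doha (Rae #1, Kit #4), Riga (Rae #2, Kit #5), Porto (Rae #3, Kit #6), Minsk (Rae #4, Kit #7), Doha (Rae #5, Kit #10), Porto (Rae #7, Kit #11), Riga (Rae #9, Kit #12), Doha (Rae #11, Kit #13), Porto (Rae #13, Kit #14) gives a common subsequence of length 9. dp[13][14] = 9 confirms this is the maximum.

9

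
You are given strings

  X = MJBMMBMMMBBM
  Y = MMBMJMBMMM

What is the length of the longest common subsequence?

Match M (X #1, Y #2); then B (X #3, Y #3); then M (X #4, Y #4); then M (X #5, Y #6); then B (X #6, Y #7); then M (X #8, Y #8); then M (X #9, Y #9); then M (X #12, Y #10) — 8 characters in the same relative order in both. The LCS DP gives dp[12][10] = 8, so this is optimal.

8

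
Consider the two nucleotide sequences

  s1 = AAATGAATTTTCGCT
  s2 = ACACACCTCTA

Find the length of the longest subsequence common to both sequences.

Match A [1,1]; then A [2,3]; then A [3,5]; then T [11,8]; then C [14,9]; then T [15,10] — 6 bases in the same relative order in both. Since dp[15][11] = 6, nothing longer is possible.

6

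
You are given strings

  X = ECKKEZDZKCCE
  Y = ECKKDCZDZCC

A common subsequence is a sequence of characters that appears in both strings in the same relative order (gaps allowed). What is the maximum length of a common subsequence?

Taking E [1,1], C [2,2], K [3,3], K [4,4], Z [6,7], D [7,8], Z [8,9], C [10,10], C [11,11] gives a common subsequence of length 9. Since dp[12][11] = 9, nothing longer is possible.

9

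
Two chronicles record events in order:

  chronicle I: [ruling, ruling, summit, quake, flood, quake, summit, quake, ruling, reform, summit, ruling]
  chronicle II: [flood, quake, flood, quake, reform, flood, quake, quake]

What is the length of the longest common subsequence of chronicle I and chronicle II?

Match quake at chronicle I[4]=chronicle II[4]; then flood at chronicle I[5]=chronicle II[6]; then quake at chronicle I[6]=chronicle II[7]; then quake at chronicle I[8]=chronicle II[8] — 4 events in the same relative order in both. dp[12][8] = 4 confirms this is the maximum.

4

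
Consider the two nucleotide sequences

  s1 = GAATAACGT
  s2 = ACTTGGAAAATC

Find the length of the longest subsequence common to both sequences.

6

Let dp[i][j] be the LCS length of the first i bases of s1 and the first j bases of s2. dp[i][j] = dp[i-1][j-1]+1 when the i-th and j-th bases match, else max(dp[i-1][j], dp[i][j-1]).
    ·  A  C  T  T  G  G  A  A  A  A  T  C
 ·  0  0  0  0  0  0  0  0  0  0  0  0  0
 G  0  0  0  0  0  1  1  1  1  1  1  1  1
 A  0  1  1  1  1  1  1  2  2  2  2  2  2
 A  0  1  1  1  1  1  1  2  3  3  3  3  3
 T  0  1  1  2  2  2  2  2  3  3  3  4  4
 A  0  1  1  2  2  2  2  3  3  4  4  4  4
 A  0  1  1  2  2  2  2  3  4  4  5  5  5
 C  0  1  2  2  2  2  2  3  4  4  5  5  6
 G  0  1  2  2  2  3  3  3  4  4  5  5  6
 T  0  1  2  3  3  3  3  3  4  4  5  6  6
dp[9][12] = 6. One LCS (by backtracking along matches): GAAAAC.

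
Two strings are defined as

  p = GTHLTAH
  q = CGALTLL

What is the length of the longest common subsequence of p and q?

3

Match G at p[1]=q[2], then T at p[2]=q[5], then L at p[4]=q[7] — 3 characters in the same relative order in both, and the DP table's final entry dp[7][7] is also 3, so no common subsequence is longer.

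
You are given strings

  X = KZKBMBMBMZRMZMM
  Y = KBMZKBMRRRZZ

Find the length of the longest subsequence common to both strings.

Pick K (X #1, Y #1), then Z (X #2, Y #4), then K (X #3, Y #5), then B (X #4, Y #6), then M (X #5, Y #7), then Z (X #10, Y #11), then Z (X #13, Y #12); all 7 characters appear in both, in order, and the DP table's final entry dp[15][12] is also 7, so no common subsequence is longer.

7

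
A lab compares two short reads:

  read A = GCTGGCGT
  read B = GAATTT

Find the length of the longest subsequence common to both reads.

3

Match G (read A #1, read B #1), T (read A #3, read B #5), T (read A #8, read B #6) — 3 bases in the same relative order in both, and the DP table's final entry dp[8][6] is also 3, so no common subsequence is longer.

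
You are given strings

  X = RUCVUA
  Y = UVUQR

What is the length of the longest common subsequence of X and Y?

3

Let dp[i][j] be the LCS length of the first i characters of X and the first j characters of Y. dp[i][j] = dp[i-1][j-1]+1 when the i-th and j-th characters match, else max(dp[i-1][j], dp[i][j-1]).
    ·  U  V  U  Q  R
 ·  0  0  0  0  0  0
 R  0  0  0  0  0  1
 U  0  1  1  1  1  1
 C  0  1  1  1  1  1
 V  0  1  2  2  2  2
 U  0  1  2  3  3  3
 A  0  1  2  3  3  3
dp[6][5] = 3. One LCS (by backtracking along matches): UVU.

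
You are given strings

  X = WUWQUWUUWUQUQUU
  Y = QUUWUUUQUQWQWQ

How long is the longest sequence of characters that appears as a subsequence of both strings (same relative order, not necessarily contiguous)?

9

Taking U at X[2]=Y[2], U at X[5]=Y[3], W at X[6]=Y[4], U at X[7]=Y[5], U at X[8]=Y[6], U at X[10]=Y[7], Q at X[11]=Y[8], U at X[12]=Y[9], Q at X[13]=Y[14] gives a common subsequence of length 9, and the DP table's final entry dp[15][14] is also 9, so no common subsequence is longer.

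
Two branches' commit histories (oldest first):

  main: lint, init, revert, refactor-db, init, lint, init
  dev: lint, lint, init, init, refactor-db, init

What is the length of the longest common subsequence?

Pick lint (main #1, dev #2) → init (main #2, dev #4) → refactor-db (main #4, dev #5) → init (main #7, dev #6); all 4 commits appear in both, in order, and the DP table's final entry dp[7][6] is also 4, so no common subsequence is longer.

4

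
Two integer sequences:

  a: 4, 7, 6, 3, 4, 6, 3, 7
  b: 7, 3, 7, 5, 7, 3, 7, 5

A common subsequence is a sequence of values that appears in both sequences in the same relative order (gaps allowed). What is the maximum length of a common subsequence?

4

Let dp[i][j] be the LCS length of the first i values of a and the first j values of b. dp[i][j] = dp[i-1][j-1]+1 when the i-th and j-th values match, else max(dp[i-1][j], dp[i][j-1]).
    ·  7  3  7  5  7  3  7  5
 ·  0  0  0  0  0  0  0  0  0
 4  0  0  0  0  0  0  0  0  0
 7  0  1  1  1  1  1  1  1  1
 6  0  1  1  1  1  1  1  1  1
 3  0  1  2  2  2  2  2  2  2
 4  0  1  2  2  2  2  2  2  2
 6  0  1  2  2  2  2  2  2  2
 3  0  1  2  2  2  2  3  3  3
 7  0  1  2  3  3  3  3  4  4
dp[8][8] = 4. One LCS (by backtracking along matches): 7, 3, 3, 7.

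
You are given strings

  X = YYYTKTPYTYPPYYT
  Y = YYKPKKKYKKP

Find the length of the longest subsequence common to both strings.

Taking Y [2,1], Y [3,2], K [5,3], P [7,4], Y [8,8], P [12,11] gives a common subsequence of length 6. dp[15][11] = 6 confirms this is the maximum.

6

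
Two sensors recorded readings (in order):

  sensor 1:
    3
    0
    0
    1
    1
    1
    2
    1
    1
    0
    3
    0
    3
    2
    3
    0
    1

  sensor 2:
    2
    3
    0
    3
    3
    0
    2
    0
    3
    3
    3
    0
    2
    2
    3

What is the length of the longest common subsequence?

9

Taking 3 at sensor 1[1]=sensor 2[2], 0 at sensor 1[2]=sensor 2[3], 0 at sensor 1[3]=sensor 2[6], 2 at sensor 1[7]=sensor 2[7], 0 at sensor 1[10]=sensor 2[8], 3 at sensor 1[11]=sensor 2[11], 0 at sensor 1[12]=sensor 2[12], 2 at sensor 1[14]=sensor 2[14], 3 at sensor 1[15]=sensor 2[15] gives a common subsequence of length 9. Since dp[17][15] = 9, nothing longer is possible.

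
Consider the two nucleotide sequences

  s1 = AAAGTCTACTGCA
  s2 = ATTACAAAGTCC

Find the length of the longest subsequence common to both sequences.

7

Taking A [1,6], then A [2,7], then A [3,8], then G [4,9], then T [7,10], then C [9,11], then C [12,12] gives a common subsequence of length 7. dp[13][12] = 7 confirms this is the maximum.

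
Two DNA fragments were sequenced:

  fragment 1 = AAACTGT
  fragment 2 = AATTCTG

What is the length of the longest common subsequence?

Let dp[i][j] be the LCS length of the first i bases of fragment 1 and the first j bases of fragment 2. dp[i][j] = dp[i-1][j-1]+1 when the i-th and j-th bases match, else max(dp[i-1][j], dp[i][j-1]).
    ·  A  A  T  T  C  T  G
 ·  0  0  0  0  0  0  0  0
 A  0  1  1  1  1  1  1  1
 A  0  1  2  2  2  2  2  2
 A  0  1  2  2  2  2  2  2
 C  0  1  2  2  2  3  3  3
 T  0  1  2  3  3  3  4  4
 G  0  1  2  3  3  3  4  5
 T  0  1  2  3  4  4  4  5
dp[7][7] = 5. One LCS (by backtracking along matches): AACTG.

5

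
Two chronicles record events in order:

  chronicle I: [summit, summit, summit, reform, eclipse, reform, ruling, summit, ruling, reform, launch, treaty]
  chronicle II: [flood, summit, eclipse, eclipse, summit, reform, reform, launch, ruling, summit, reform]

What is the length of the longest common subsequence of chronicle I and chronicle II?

Match summit [1,2], then summit [3,5], then reform [4,6], then reform [6,7], then ruling [7,9], then summit [8,10], then reform [10,11] — 7 events in the same relative order in both. dp[12][11] = 7 confirms this is the maximum.

7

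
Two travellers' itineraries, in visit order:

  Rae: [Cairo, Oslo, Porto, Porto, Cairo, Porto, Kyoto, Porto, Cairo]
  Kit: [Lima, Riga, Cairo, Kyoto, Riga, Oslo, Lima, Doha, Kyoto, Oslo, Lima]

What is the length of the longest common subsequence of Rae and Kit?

Taking Cairo at Rae[1]=Kit[3] → Oslo at Rae[2]=Kit[6] → Kyoto at Rae[7]=Kit[9] gives a common subsequence of length 3. Since dp[9][11] = 3, nothing longer is possible.

3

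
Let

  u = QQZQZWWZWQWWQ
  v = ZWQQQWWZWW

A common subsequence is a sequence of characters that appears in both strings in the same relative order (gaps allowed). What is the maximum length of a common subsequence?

8

Pick Q at u[1]=v[3], Q at u[2]=v[4], Q at u[4]=v[5], W at u[6]=v[6], W at u[7]=v[7], Z at u[8]=v[8], W at u[11]=v[9], W at u[12]=v[10]; all 8 characters appear in both, in order. dp[13][10] = 8 confirms this is the maximum.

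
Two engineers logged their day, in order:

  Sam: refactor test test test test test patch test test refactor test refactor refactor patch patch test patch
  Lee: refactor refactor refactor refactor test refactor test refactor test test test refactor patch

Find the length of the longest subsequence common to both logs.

Pick refactor at Sam[1]=Lee[4], then test at Sam[2]=Lee[5], then test at Sam[3]=Lee[7], then test at Sam[8]=Lee[9], then test at Sam[9]=Lee[10], then test at Sam[11]=Lee[11], then refactor at Sam[13]=Lee[12], then patch at Sam[17]=Lee[13]; all 8 tasks appear in both, in order. The LCS DP gives dp[17][13] = 8, so this is optimal.

8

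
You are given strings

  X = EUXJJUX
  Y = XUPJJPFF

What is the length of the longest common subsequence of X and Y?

Let dp[i][j] be the LCS length of the first i characters of X and the first j characters of Y. dp[i][j] = dp[i-1][j-1]+1 when the i-th and j-th characters match, else max(dp[i-1][j], dp[i][j-1]).
    ·  X  U  P  J  J  P  F  F
 ·  0  0  0  0  0  0  0  0  0
 E  0  0  0  0  0  0  0  0  0
 U  0  0  1  1  1  1  1  1  1
 X  0  1  1  1  1  1  1  1  1
 J  0  1  1  1  2  2  2  2  2
 J  0  1  1  1  2  3  3  3  3
 U  0  1  2  2  2  3  3  3  3
 X  0  1  2  2  2  3  3  3  3
dp[7][8] = 3. One LCS (by backtracking along matches): UJJ.

3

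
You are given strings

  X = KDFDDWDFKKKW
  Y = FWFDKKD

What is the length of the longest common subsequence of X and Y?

5

Let dp[i][j] be the LCS length of the first i characters of X and the first j characters of Y. dp[i][j] = dp[i-1][j-1]+1 when the i-th and j-th characters match, else max(dp[i-1][j], dp[i][j-1]).
    ·  F  W  F  D  K  K  D
 ·  0  0  0  0  0  0  0  0
 K  0  0  0  0  0  1  1  1
 D  0  0  0  0  1  1  1  2
 F  0  1  1  1  1  1  1  2
 D  0  1  1  1  2  2  2  2
 D  0  1  1  1  2  2  2  3
 W  0  1  2  2  2  2  2  3
 D  0  1  2  2  3  3  3  3
 F  0  1  2  3  3  3  3  3
 K  0  1  2  3  3  4  4  4
 K  0  1  2  3  3  4  5  5
 K  0  1  2  3  3  4  5  5
 W  0  1  2  3  3  4  5  5
dp[12][7] = 5. One LCS (by backtracking along matches): FWDKK.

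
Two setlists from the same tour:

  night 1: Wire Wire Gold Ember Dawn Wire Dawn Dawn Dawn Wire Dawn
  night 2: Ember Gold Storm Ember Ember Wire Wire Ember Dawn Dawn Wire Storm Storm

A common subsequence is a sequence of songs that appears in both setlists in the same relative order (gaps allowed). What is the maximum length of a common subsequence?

6

Taking Wire [1,6], then Wire [2,7], then Ember [4,8], then Dawn [8,9], then Dawn [9,10], then Wire [10,11] gives a common subsequence of length 6. dp[11][13] = 6 confirms this is the maximum.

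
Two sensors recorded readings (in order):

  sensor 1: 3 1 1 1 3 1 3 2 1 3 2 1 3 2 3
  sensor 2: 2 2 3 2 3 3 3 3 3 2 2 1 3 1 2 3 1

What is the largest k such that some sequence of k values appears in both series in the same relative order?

Pick 3 at sensor 1[1]=sensor 2[7], then 3 at sensor 1[5]=sensor 2[8], then 3 at sensor 1[7]=sensor 2[9], then 2 at sensor 1[8]=sensor 2[11], then 1 at sensor 1[9]=sensor 2[12], then 3 at sensor 1[10]=sensor 2[13], then 1 at sensor 1[12]=sensor 2[14], then 2 at sensor 1[14]=sensor 2[15], then 3 at sensor 1[15]=sensor 2[16]; all 9 values appear in both, in order. The LCS DP gives dp[15][17] = 9, so this is optimal.

9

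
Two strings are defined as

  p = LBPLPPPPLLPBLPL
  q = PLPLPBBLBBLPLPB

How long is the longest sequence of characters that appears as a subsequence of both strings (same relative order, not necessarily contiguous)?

9

Taking L [1,2], then P [3,3], then L [4,4], then P [5,5], then L [9,8], then L [10,11], then P [11,12], then L [13,13], then P [14,14] gives a common subsequence of length 9, and the DP table's final entry dp[15][15] is also 9, so no common subsequence is longer.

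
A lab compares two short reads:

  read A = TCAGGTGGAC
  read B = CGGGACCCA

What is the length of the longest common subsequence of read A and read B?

Match C [2,1]; then G [5,2]; then G [7,3]; then G [8,4]; then A [9,5]; then C [10,8] — 6 bases in the same relative order in both. dp[10][9] = 6 confirms this is the maximum.

6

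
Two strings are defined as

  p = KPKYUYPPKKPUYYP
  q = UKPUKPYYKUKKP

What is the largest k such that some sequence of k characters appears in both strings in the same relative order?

8

Pick K at p[1]=q[2]; then P at p[2]=q[3]; then K at p[3]=q[5]; then Y at p[4]=q[8]; then U at p[5]=q[10]; then K at p[9]=q[11]; then K at p[10]=q[12]; then P at p[15]=q[13]; all 8 characters appear in both, in order. dp[15][13] = 8 confirms this is the maximum.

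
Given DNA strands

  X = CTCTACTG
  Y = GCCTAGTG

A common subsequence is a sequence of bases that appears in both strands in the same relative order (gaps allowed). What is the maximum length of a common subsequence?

6

Let dp[i][j] be the LCS length of the first i bases of X and the first j bases of Y. dp[i][j] = dp[i-1][j-1]+1 when the i-th and j-th bases match, else max(dp[i-1][j], dp[i][j-1]).
    ·  G  C  C  T  A  G  T  G
 ·  0  0  0  0  0  0  0  0  0
 C  0  0  1  1  1  1  1  1  1
 T  0  0  1  1  2  2  2  2  2
 C  0  0  1  2  2  2  2  2  2
 T  0  0  1  2  3  3  3  3  3
 A  0  0  1  2  3  4  4  4  4
 C  0  0  1  2  3  4  4  4  4
 T  0  0  1  2  3  4  4  5  5
 G  0  1  1  2  3  4  5  5  6
dp[8][8] = 6. One LCS (by backtracking along matches): CCTATG.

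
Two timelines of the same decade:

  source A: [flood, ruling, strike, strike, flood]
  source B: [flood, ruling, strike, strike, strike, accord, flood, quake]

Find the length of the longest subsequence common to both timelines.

Taking flood at source A[1]=source B[1]; then ruling at source A[2]=source B[2]; then strike at source A[3]=source B[4]; then strike at source A[4]=source B[5]; then flood at source A[5]=source B[7] gives a common subsequence of length 5. The LCS DP gives dp[5][8] = 5, so this is optimal.

5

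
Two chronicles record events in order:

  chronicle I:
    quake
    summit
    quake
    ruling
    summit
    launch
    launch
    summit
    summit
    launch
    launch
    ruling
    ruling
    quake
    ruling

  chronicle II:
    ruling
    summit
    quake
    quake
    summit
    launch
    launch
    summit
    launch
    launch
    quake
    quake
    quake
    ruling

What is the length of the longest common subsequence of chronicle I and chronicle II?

Match quake [1,3], then quake [3,4], then summit [5,5], then launch [6,6], then launch [7,7], then summit [9,8], then launch [10,9], then launch [11,10], then quake [14,13], then ruling [15,14] — 10 events in the same relative order in both. The LCS DP gives dp[15][14] = 10, so this is optimal.

10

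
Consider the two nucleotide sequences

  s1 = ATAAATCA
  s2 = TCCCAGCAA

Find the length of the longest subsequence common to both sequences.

Pick T (s1 #2, s2 #1); then A (s1 #3, s2 #5); then A (s1 #5, s2 #8); then A (s1 #8, s2 #9); all 4 bases appear in both, in order. Since dp[8][9] = 4, nothing longer is possible.

4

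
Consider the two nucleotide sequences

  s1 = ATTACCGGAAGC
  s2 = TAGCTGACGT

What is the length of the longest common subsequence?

Let dp[i][j] be the LCS length of the first i bases of s1 and the first j bases of s2. dp[i][j] = dp[i-1][j-1]+1 when the i-th and j-th bases match, else max(dp[i-1][j], dp[i][j-1]).
    ·  T  A  G  C  T  G  A  C  G  T
 ·  0  0  0  0  0  0  0  0  0  0  0
 A  0  0  1  1  1  1  1  1  1  1  1
 T  0  1  1  1  1  2  2  2  2  2  2
 T  0  1  1  1  1  2  2  2  2  2  3
 A  0  1  2  2  2  2  2  3  3  3  3
 C  0  1  2  2  3  3  3  3  4  4  4
 C  0  1  2  2  3  3  3  3  4  4  4
 G  0  1  2  3  3  3  4  4  4  5  5
 G  0  1  2  3  3  3  4  4  4  5  5
 A  0  1  2  3  3  3  4  5  5  5  5
 A  0  1  2  3  3  3  4  5  5  5  5
 G  0  1  2  3  3  3  4  5  5  6  6
 C  0  1  2  3  4  4  4  5  6  6  6
dp[12][10] = 6. One LCS (by backtracking along matches): TACGAG.

6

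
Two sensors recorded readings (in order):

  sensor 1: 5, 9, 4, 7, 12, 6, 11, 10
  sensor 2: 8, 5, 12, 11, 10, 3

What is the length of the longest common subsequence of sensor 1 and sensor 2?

One common subsequence of length 4: 5 [1,2]; then 12 [5,3]; then 11 [7,4]; then 10 [8,5], and the DP table's final entry dp[8][6] is also 4, so no common subsequence is longer.

4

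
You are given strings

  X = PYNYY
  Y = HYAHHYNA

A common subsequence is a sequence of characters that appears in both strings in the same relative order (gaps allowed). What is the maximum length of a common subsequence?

Let dp[i][j] be the LCS length of the first i characters of X and the first j characters of Y. dp[i][j] = dp[i-1][j-1]+1 when the i-th and j-th characters match, else max(dp[i-1][j], dp[i][j-1]).
    ·  H  Y  A  H  H  Y  N  A
 ·  0  0  0  0  0  0  0  0  0
 P  0  0  0  0  0  0  0  0  0
 Y  0  0  1  1  1  1  1  1  1
 N  0  0  1  1  1  1  1  2  2
 Y  0  0  1  1  1  1  2  2  2
 Y  0  0  1  1  1  1  2  2  2
dp[5][8] = 2. One LCS (by backtracking along matches): YN.

2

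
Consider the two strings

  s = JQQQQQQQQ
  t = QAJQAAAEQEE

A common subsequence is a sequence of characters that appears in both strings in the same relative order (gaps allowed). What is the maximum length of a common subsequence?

3

Let dp[i][j] be the LCS length of the first i characters of s and the first j characters of t. dp[i][j] = dp[i-1][j-1]+1 when the i-th and j-th characters match, else max(dp[i-1][j], dp[i][j-1]).
    ·  Q  A  J  Q  A  A  A  E  Q  E  E
 ·  0  0  0  0  0  0  0  0  0  0  0  0
 J  0  0  0  1  1  1  1  1  1  1  1  1
 Q  0  1  1  1  2  2  2  2  2  2  2  2
 Q  0  1  1  1  2  2  2  2  2  3  3  3
 Q  0  1  1  1  2  2  2  2  2  3  3  3
 Q  0  1  1  1  2  2  2  2  2  3  3  3
 Q  0  1  1  1  2  2  2  2  2  3  3  3
 Q  0  1  1  1  2  2  2  2  2  3  3  3
 Q  0  1  1  1  2  2  2  2  2  3  3  3
 Q  0  1  1  1  2  2  2  2  2  3  3  3
dp[9][11] = 3. One LCS (by backtracking along matches): JQQ.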